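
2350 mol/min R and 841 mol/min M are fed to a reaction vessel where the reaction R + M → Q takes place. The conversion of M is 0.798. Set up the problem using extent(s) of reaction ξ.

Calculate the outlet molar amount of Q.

M reacted = 0.798 × 841 = 671.1 mol/min; ν_M = −1, so ξ = 671.1/1 = 671.1 mol/min.
Outlet amounts (n = n₀ + ν ξ):
  R: 2350 − 1(671.1) = 1679
  M: 841 − 1(671.1) = 169.9
  Q: 0 + 1(671.1) = 671.1

671 mol/min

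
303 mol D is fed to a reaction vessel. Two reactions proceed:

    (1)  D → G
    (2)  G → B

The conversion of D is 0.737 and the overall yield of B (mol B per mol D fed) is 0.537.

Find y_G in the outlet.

Conversion of D: D consumed = 1ξ₁ = 0.737 × 303 → ξ₁ = 223.3 mol.
Yield of B: 1ξ₂ / 303 = 0.537 → ξ₂ = 162.7 mol.
Outlet amounts (n = n₀ + Σ ν·ξ):
  D: 303 − 1(223.3) = 79.69
  G: 0 + 1(223.3) − 1(162.7) = 60.6
  B: 0 + 1(162.7) = 162.7
Total out = 303 mol; y_G = 60.6 / 303 = 0.2.

0.2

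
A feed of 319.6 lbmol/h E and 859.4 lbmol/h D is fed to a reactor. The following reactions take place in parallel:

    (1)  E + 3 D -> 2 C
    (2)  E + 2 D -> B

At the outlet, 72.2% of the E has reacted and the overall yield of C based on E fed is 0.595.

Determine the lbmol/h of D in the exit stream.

Yield of C: 2ξ₁ / 319.6 = 0.595 → ξ₁ = 95.08 lbmol/h.
Conversion of E: 1ξ₁ + 1ξ₂ = 0.722 × 319.6 = 230.8 → ξ₂ = 135.7 lbmol/h.
Outlet amounts (n = n₀ + Σ ν·ξ):
  E: 319.6 − 1(95.08) − 1(135.7) = 88.85
  D: 859.4 − 3(95.08) − 2(135.7) = 302.8
  C: 0 + 2(95.08) = 190.2
  B: 0 + 1(135.7) = 135.7

303 lbmol/h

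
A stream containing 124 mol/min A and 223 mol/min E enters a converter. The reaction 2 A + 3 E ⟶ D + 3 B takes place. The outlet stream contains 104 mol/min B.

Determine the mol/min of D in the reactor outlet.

For B: n = n₀ + 3ξ → 104 = 0 + 3ξ, giving ξ = 34.67 mol/min.
Outlet amounts (n = n₀ + ν ξ):
  A: 124 − 2(34.67) = 54.67
  E: 223 − 3(34.67) = 119
  D: 0 + 1(34.67) = 34.67
  B: 0 + 3(34.67) = 104

34.7 mol/min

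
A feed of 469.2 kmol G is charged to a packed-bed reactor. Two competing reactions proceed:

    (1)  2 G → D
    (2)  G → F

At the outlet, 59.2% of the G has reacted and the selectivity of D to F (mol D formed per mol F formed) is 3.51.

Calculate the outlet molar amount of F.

Conversion of G: G consumed = 0.592 × 469.2 = 277.8 kmol = 2ξ₁ + 1ξ₂.
Selectivity: 1ξ₁ / (1ξ₂) = 3.51 → ξ₁ = 3.51 ξ₂.
Substitute: (2·3.51 + 1) ξ₂ = 277.8 → ξ₂ = 34.63 kmol, ξ₁ = 121.6 kmol.
Outlet amounts (n = n₀ + Σ ν·ξ):
  G: 469.2 − 2(121.6) − 1(34.63) = 191.4
  D: 0 + 1(121.6) = 121.6
  F: 0 + 1(34.63) = 34.63

34.6 kmol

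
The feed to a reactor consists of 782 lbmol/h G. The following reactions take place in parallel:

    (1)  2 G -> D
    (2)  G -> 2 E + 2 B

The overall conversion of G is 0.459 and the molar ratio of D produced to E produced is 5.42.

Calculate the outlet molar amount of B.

Conversion of G: G consumed = 0.459 × 782 = 358.9 lbmol/h = 2ξ₁ + 1ξ₂.
Selectivity: 1ξ₁ / (2ξ₂) = 5.42 → ξ₁ = 10.84 ξ₂.
Substitute: (2·10.84 + 1) ξ₂ = 358.9 → ξ₂ = 15.83 lbmol/h, ξ₁ = 171.6 lbmol/h.
Outlet amounts (n = n₀ + Σ ν·ξ):
  G: 782 − 2(171.6) − 1(15.83) = 423.1
  D: 0 + 1(171.6) = 171.6
  E: 0 + 2(15.83) = 31.65
  B: 0 + 2(15.83) = 31.65

31.7 lbmol/h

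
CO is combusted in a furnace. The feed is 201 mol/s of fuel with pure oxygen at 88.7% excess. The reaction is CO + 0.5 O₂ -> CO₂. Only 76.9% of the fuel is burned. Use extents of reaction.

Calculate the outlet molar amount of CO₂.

Stoichiometric O₂ = 0.5 × 201 = 100.5 mol/s; O₂ fed = 100.5 × 1.887 = 189.6 mol/s.
Fuel reacted = 0.769 × 201 → ξ = 154.6 mol/s.
Outlet (n = n₀ + ν ξ):
  CO: 201 − 1(154.6) = 46.43
  O₂: 189.6 − 0.5(154.6) = 112.4
  CO₂: 0 + 1(154.6) = 154.6

155 mol/s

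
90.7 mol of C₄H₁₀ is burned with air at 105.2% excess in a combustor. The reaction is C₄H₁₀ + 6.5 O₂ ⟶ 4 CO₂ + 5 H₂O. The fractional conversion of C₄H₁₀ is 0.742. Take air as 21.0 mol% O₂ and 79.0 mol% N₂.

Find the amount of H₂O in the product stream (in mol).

336 mol

Stoichiometric O₂ = 6.5 × 90.7 = 589.6 mol; O₂ fed = 589.6 × 2.052 = 1210 mol.
N₂ fed = 1210 × 79/21 = 4551 mol.
Fuel reacted = 0.742 × 90.7 → ξ = 67.3 mol.
Outlet (n = n₀ + ν ξ):
  C₄H₁₀: 90.7 − 1(67.3) = 23.4
  O₂: 1210 − 6.5(67.3) = 772.3
  N₂: 4551 (inert)
  CO₂: 0 + 4(67.3) = 269.2
  H₂O: 0 + 5(67.3) = 336.5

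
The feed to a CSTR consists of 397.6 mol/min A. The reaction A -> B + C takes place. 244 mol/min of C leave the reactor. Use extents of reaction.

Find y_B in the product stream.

For C: n = n₀ + 1ξ → 244 = 0 + 1ξ, giving ξ = 244 mol/min.
Outlet amounts (n = n₀ + ν ξ):
  A: 397.6 − 1(244) = 153.6
  B: 0 + 1(244) = 244
  C: 0 + 1(244) = 244
Total out = 641.6 mol/min; y_B = 244 / 641.6 = 0.3803.

0.38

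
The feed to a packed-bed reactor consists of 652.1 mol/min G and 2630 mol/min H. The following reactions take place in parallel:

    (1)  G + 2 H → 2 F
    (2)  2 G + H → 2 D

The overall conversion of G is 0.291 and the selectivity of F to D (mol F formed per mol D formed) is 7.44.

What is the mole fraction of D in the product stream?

Conversion of G: G consumed = 0.291 × 652.1 = 189.8 mol/min = 1ξ₁ + 2ξ₂.
Selectivity: 2ξ₁ / (2ξ₂) = 7.44 → ξ₁ = 7.44 ξ₂.
Substitute: (1·7.44 + 2) ξ₂ = 189.8 → ξ₂ = 20.1 mol/min, ξ₁ = 149.6 mol/min.
Outlet amounts (n = n₀ + Σ ν·ξ):
  G: 652.1 − 1(149.6) − 2(20.1) = 462.3
  H: 2630 − 2(149.6) − 1(20.1) = 2311
  F: 0 + 2(149.6) = 299.1
  D: 0 + 2(20.1) = 40.2
Total out = 3112 mol/min; y_D = 40.2 / 3112 = 0.01292.

0.0129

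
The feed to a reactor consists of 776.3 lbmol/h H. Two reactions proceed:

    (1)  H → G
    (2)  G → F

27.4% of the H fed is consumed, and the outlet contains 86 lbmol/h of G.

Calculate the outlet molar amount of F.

Conversion of H: H consumed = 1ξ₁ = 0.274 × 776.3 → ξ₁ = 212.7 lbmol/h.
G balance: n_G = 0 + 1ξ₁ − 1ξ₂ = 86 → ξ₂ = (1·212.7 − 86)/1 = 126.7 lbmol/h.
Outlet amounts (n = n₀ + Σ ν·ξ):
  H: 776.3 − 1(212.7) = 563.6
  G: 0 + 1(212.7) − 1(126.7) = 86
  F: 0 + 1(126.7) = 126.7

127 lbmol/h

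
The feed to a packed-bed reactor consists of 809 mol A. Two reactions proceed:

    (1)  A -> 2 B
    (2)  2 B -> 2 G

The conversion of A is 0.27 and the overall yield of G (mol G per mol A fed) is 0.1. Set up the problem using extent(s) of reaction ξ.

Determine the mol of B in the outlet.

356 mol

Conversion of A: A consumed = 1ξ₁ = 0.27 × 809 → ξ₁ = 218.4 mol.
Yield of G: 2ξ₂ / 809 = 0.1 → ξ₂ = 40.45 mol.
Outlet amounts (n = n₀ + Σ ν·ξ):
  A: 809 − 1(218.4) = 590.6
  B: 0 + 2(218.4) − 2(40.45) = 356
  G: 0 + 2(40.45) = 80.9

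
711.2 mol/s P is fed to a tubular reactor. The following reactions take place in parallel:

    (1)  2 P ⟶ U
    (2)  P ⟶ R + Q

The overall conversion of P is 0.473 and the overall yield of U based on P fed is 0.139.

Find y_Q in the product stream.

Yield of U: 1ξ₁ / 711.2 = 0.139 → ξ₁ = 98.86 mol/s.
Conversion of P: 2ξ₁ + 1ξ₂ = 0.473 × 711.2 = 336.4 → ξ₂ = 138.7 mol/s.
Outlet amounts (n = n₀ + Σ ν·ξ):
  P: 711.2 − 2(98.86) − 1(138.7) = 374.8
  U: 0 + 1(98.86) = 98.86
  R: 0 + 1(138.7) = 138.7
  Q: 0 + 1(138.7) = 138.7
Total out = 751 mol/s; y_Q = 138.7 / 751 = 0.1847.

0.185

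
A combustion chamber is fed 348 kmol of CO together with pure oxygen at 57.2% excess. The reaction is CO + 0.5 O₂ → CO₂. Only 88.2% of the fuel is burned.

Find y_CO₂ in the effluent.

0.656

Stoichiometric O₂ = 0.5 × 348 = 174 kmol; O₂ fed = 174 × 1.572 = 273.5 kmol.
Fuel reacted = 0.882 × 348 → ξ = 306.9 kmol.
Outlet (n = n₀ + ν ξ):
  CO: 348 − 1(306.9) = 41.06
  O₂: 273.5 − 0.5(306.9) = 120.1
  CO₂: 0 + 1(306.9) = 306.9
Total out = 468.1 kmol; y_CO₂ = 306.9 / 468.1 = 0.6558.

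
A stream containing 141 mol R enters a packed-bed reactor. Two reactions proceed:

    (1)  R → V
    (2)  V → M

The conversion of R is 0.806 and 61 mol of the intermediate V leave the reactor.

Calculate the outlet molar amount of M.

52.6 mol

Conversion of R: R consumed = 1ξ₁ = 0.806 × 141 → ξ₁ = 113.6 mol.
V balance: n_V = 0 + 1ξ₁ − 1ξ₂ = 61 → ξ₂ = (1·113.6 − 61)/1 = 52.65 mol.
Outlet amounts (n = n₀ + Σ ν·ξ):
  R: 141 − 1(113.6) = 27.35
  V: 0 + 1(113.6) − 1(52.65) = 61
  M: 0 + 1(52.65) = 52.65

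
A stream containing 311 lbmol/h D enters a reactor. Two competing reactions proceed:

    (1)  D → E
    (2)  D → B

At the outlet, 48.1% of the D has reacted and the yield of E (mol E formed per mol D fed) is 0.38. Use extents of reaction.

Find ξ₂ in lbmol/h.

Yield of E: 1ξ₁ / 311 = 0.38 → ξ₁ = 118.2 lbmol/h.
Conversion of D: 1ξ₁ + 1ξ₂ = 0.481 × 311 = 149.6 → ξ₂ = 31.41 lbmol/h.
Outlet amounts (n = n₀ + Σ ν·ξ):
  D: 311 − 1(118.2) − 1(31.41) = 161.4
  E: 0 + 1(118.2) = 118.2
  B: 0 + 1(31.41) = 31.41

ξ₂ = 31.4 lbmol/h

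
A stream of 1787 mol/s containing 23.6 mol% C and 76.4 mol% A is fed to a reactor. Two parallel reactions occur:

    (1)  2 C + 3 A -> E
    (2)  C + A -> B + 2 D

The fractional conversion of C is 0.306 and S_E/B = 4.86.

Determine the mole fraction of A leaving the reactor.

0.753

Conversion of C: C consumed = 0.306 × 421.7 = 129 mol/s = 2ξ₁ + 1ξ₂.
Selectivity: 1ξ₁ / (1ξ₂) = 4.86 → ξ₁ = 4.86 ξ₂.
Substitute: (2·4.86 + 1) ξ₂ = 129 → ξ₂ = 12.04 mol/s, ξ₁ = 58.51 mol/s.
Outlet amounts (n = n₀ + Σ ν·ξ):
  C: 421.7 − 2(58.51) − 1(12.04) = 292.7
  A: 1365 − 3(58.51) − 1(12.04) = 1178
  E: 0 + 1(58.51) = 58.51
  B: 0 + 1(12.04) = 12.04
  D: 0 + 2(12.04) = 24.08
Total out = 1565 mol/s; y_A = 1178 / 1565 = 0.7525.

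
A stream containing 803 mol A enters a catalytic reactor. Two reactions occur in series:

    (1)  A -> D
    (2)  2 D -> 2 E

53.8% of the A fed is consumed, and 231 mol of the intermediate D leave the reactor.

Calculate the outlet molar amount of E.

201 mol

Conversion of A: A consumed = 1ξ₁ = 0.538 × 803 → ξ₁ = 432 mol.
D balance: n_D = 0 + 1ξ₁ − 2ξ₂ = 231 → ξ₂ = (1·432 − 231)/2 = 100.5 mol.
Outlet amounts (n = n₀ + Σ ν·ξ):
  A: 803 − 1(432) = 371
  D: 0 + 1(432) − 2(100.5) = 231
  E: 0 + 2(100.5) = 201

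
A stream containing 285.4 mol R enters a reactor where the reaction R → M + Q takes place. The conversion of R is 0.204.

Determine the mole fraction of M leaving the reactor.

0.169

R reacted = 0.204 × 285.4 = 58.22 mol; ν_R = −1, so ξ = 58.22/1 = 58.22 mol.
Outlet amounts (n = n₀ + ν ξ):
  R: 285.4 − 1(58.22) = 227.2
  M: 0 + 1(58.22) = 58.22
  Q: 0 + 1(58.22) = 58.22
Total out = 343.6 mol; y_M = 58.22 / 343.6 = 0.1694.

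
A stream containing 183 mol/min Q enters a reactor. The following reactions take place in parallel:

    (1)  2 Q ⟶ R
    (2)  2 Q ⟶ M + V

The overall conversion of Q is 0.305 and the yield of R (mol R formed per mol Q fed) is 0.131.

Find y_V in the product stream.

Yield of R: 1ξ₁ / 183 = 0.131 → ξ₁ = 23.97 mol/min.
Conversion of Q: 2ξ₁ + 2ξ₂ = 0.305 × 183 = 55.81 → ξ₂ = 3.934 mol/min.
Outlet amounts (n = n₀ + Σ ν·ξ):
  Q: 183 − 2(23.97) − 2(3.934) = 127.2
  R: 0 + 1(23.97) = 23.97
  M: 0 + 1(3.934) = 3.934
  V: 0 + 1(3.934) = 3.934
Total out = 159 mol/min; y_V = 3.934 / 159 = 0.02474.

0.0247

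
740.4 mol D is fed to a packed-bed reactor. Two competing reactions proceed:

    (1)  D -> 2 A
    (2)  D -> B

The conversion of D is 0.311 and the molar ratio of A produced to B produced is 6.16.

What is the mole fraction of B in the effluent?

Conversion of D: D consumed = 0.311 × 740.4 = 230.3 mol = 1ξ₁ + 1ξ₂.
Selectivity: 2ξ₁ / (1ξ₂) = 6.16 → ξ₁ = 3.08 ξ₂.
Substitute: (1·3.08 + 1) ξ₂ = 230.3 → ξ₂ = 56.44 mol, ξ₁ = 173.8 mol.
Outlet amounts (n = n₀ + Σ ν·ξ):
  D: 740.4 − 1(173.8) − 1(56.44) = 510.1
  A: 0 + 2(173.8) = 347.7
  B: 0 + 1(56.44) = 56.44
Total out = 914.2 mol; y_B = 56.44 / 914.2 = 0.06173.

0.0617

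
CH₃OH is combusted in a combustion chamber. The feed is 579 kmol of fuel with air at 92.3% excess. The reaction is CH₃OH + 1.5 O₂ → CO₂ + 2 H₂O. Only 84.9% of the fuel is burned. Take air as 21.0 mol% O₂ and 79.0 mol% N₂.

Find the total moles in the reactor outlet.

Stoichiometric O₂ = 1.5 × 579 = 868.5 kmol; O₂ fed = 868.5 × 1.923 = 1670 kmol.
N₂ fed = 1670 × 79/21 = 6283 kmol.
Fuel reacted = 0.849 × 579 → ξ = 491.6 kmol.
Outlet (n = n₀ + ν ξ):
  CH₃OH: 579 − 1(491.6) = 87.43
  O₂: 1670 − 1.5(491.6) = 932.8
  N₂: 6283 (inert)
  CO₂: 0 + 1(491.6) = 491.6
  H₂O: 0 + 2(491.6) = 983.1
Total out = 87.43 + 932.8 + 6283 + 491.6 + 983.1 = 8778 kmol.

8780 kmol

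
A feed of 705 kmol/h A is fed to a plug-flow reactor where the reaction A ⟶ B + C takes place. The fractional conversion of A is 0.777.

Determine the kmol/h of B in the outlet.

548 kmol/h

A reacted = 0.777 × 705 = 547.8 kmol/h; ν_A = −1, so ξ = 547.8/1 = 547.8 kmol/h.
Outlet amounts (n = n₀ + ν ξ):
  A: 705 − 1(547.8) = 157.2
  B: 0 + 1(547.8) = 547.8
  C: 0 + 1(547.8) = 547.8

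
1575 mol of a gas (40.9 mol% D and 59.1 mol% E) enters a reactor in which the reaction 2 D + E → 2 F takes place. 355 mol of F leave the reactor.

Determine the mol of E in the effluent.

For F: n = n₀ + 2ξ → 355 = 0 + 2ξ, giving ξ = 177.5 mol.
Outlet amounts (n = n₀ + ν ξ):
  D: 644.2 − 2(177.5) = 289.2
  E: 930.8 − 1(177.5) = 753.3
  F: 0 + 2(177.5) = 355

753 mol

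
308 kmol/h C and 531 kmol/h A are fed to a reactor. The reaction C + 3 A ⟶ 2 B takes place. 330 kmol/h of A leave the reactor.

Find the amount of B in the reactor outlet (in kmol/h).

134 kmol/h

For A: n = n₀ − 3ξ → 330 = 531 − 3ξ, giving ξ = 67 kmol/h.
Outlet amounts (n = n₀ + ν ξ):
  C: 308 − 1(67) = 241
  A: 531 − 3(67) = 330
  B: 0 + 2(67) = 134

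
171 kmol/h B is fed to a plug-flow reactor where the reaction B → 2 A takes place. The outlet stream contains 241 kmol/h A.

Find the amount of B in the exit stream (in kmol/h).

50.5 kmol/h

For A: n = n₀ + 2ξ → 241 = 0 + 2ξ, giving ξ = 120.5 kmol/h.
Outlet amounts (n = n₀ + ν ξ):
  B: 171 − 1(120.5) = 50.5
  A: 0 + 2(120.5) = 241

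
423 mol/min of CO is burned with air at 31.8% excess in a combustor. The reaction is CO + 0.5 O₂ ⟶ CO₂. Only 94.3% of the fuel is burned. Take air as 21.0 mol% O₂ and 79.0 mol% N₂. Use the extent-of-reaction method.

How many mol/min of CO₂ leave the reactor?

399 mol/min

Stoichiometric O₂ = 0.5 × 423 = 211.5 mol/min; O₂ fed = 211.5 × 1.318 = 278.8 mol/min.
N₂ fed = 278.8 × 79/21 = 1049 mol/min.
Fuel reacted = 0.943 × 423 → ξ = 398.9 mol/min.
Outlet (n = n₀ + ν ξ):
  CO: 423 − 1(398.9) = 24.11
  O₂: 278.8 − 0.5(398.9) = 79.31
  N₂: 1049 (inert)
  CO₂: 0 + 1(398.9) = 398.9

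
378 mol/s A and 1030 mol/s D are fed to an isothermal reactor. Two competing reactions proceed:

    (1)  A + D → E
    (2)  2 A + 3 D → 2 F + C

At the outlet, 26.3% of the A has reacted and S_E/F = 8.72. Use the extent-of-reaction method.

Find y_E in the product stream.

0.0682

Conversion of A: A consumed = 0.263 × 378 = 99.41 mol/s = 1ξ₁ + 2ξ₂.
Selectivity: 1ξ₁ / (2ξ₂) = 8.72 → ξ₁ = 17.44 ξ₂.
Substitute: (1·17.44 + 2) ξ₂ = 99.41 → ξ₂ = 5.114 mol/s, ξ₁ = 89.19 mol/s.
Outlet amounts (n = n₀ + Σ ν·ξ):
  A: 378 − 1(89.19) − 2(5.114) = 278.6
  D: 1030 − 1(89.19) − 3(5.114) = 925.5
  E: 0 + 1(89.19) = 89.19
  F: 0 + 2(5.114) = 10.23
  C: 0 + 1(5.114) = 5.114
Total out = 1309 mol/s; y_E = 89.19 / 1309 = 0.06815.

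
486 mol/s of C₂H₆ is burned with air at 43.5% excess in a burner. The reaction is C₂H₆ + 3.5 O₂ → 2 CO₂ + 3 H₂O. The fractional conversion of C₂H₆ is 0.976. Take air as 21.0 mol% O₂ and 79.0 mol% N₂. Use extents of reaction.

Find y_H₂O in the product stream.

Stoichiometric O₂ = 3.5 × 486 = 1701 mol/s; O₂ fed = 1701 × 1.435 = 2441 mol/s.
N₂ fed = 2441 × 79/21 = 9183 mol/s.
Fuel reacted = 0.976 × 486 → ξ = 474.3 mol/s.
Outlet (n = n₀ + ν ξ):
  C₂H₆: 486 − 1(474.3) = 11.66
  O₂: 2441 − 3.5(474.3) = 780.8
  N₂: 9183 (inert)
  CO₂: 0 + 2(474.3) = 948.7
  H₂O: 0 + 3(474.3) = 1423
Total out = 12350 mol/s; y_H₂O = 1423 / 12350 = 0.1153.

0.115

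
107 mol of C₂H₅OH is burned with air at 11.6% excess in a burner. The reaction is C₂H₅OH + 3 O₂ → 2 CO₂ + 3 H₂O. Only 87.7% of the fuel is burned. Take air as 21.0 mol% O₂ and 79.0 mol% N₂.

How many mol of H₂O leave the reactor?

282 mol

Stoichiometric O₂ = 3 × 107 = 321 mol; O₂ fed = 321 × 1.116 = 358.2 mol.
N₂ fed = 358.2 × 79/21 = 1348 mol.
Fuel reacted = 0.877 × 107 → ξ = 93.84 mol.
Outlet (n = n₀ + ν ξ):
  C₂H₅OH: 107 − 1(93.84) = 13.16
  O₂: 358.2 − 3(93.84) = 76.72
  N₂: 1348 (inert)
  CO₂: 0 + 2(93.84) = 187.7
  H₂O: 0 + 3(93.84) = 281.5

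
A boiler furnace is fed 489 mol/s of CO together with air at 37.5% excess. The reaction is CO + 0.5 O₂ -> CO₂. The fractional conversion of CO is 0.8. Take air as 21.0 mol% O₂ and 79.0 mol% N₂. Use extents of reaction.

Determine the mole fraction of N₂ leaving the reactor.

Stoichiometric O₂ = 0.5 × 489 = 244.5 mol/s; O₂ fed = 244.5 × 1.375 = 336.2 mol/s.
N₂ fed = 336.2 × 79/21 = 1265 mol/s.
Fuel reacted = 0.8 × 489 → ξ = 391.2 mol/s.
Outlet (n = n₀ + ν ξ):
  CO: 489 − 1(391.2) = 97.8
  O₂: 336.2 − 0.5(391.2) = 140.6
  N₂: 1265 (inert)
  CO₂: 0 + 1(391.2) = 391.2
Total out = 1894 mol/s; y_N₂ = 1265 / 1894 = 0.6676.

0.668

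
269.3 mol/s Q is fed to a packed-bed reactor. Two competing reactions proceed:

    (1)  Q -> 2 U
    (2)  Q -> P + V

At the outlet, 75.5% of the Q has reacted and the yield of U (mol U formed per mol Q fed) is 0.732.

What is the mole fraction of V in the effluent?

0.222

Yield of U: 2ξ₁ / 269.3 = 0.732 → ξ₁ = 98.56 mol/s.
Conversion of Q: 1ξ₁ + 1ξ₂ = 0.755 × 269.3 = 203.3 → ξ₂ = 104.8 mol/s.
Outlet amounts (n = n₀ + Σ ν·ξ):
  Q: 269.3 − 1(98.56) − 1(104.8) = 65.98
  U: 0 + 2(98.56) = 197.1
  P: 0 + 1(104.8) = 104.8
  V: 0 + 1(104.8) = 104.8
Total out = 472.6 mol/s; y_V = 104.8 / 472.6 = 0.2217.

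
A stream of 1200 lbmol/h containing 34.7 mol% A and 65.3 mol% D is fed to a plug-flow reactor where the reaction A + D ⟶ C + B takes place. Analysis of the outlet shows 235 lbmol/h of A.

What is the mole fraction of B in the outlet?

0.151

For A: n = n₀ − 1ξ → 235 = 416.4 − 1ξ, giving ξ = 181.4 lbmol/h.
Outlet amounts (n = n₀ + ν ξ):
  A: 416.4 − 1(181.4) = 235
  D: 783.6 − 1(181.4) = 602.2
  C: 0 + 1(181.4) = 181.4
  B: 0 + 1(181.4) = 181.4
Total out = 1200 lbmol/h; y_B = 181.4 / 1200 = 0.1512.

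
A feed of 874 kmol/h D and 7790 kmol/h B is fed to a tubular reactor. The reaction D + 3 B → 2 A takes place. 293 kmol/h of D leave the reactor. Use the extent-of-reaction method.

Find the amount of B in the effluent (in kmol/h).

For D: n = n₀ − 1ξ → 293 = 874 − 1ξ, giving ξ = 581 kmol/h.
Outlet amounts (n = n₀ + ν ξ):
  D: 874 − 1(581) = 293
  B: 7790 − 3(581) = 6047
  A: 0 + 2(581) = 1162

6050 kmol/h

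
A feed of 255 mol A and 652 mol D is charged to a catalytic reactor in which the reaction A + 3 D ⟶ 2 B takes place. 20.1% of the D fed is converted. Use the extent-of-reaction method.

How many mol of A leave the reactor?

211 mol

D reacted = 0.201 × 652 = 131.1 mol; ν_D = −3, so ξ = 131.1/3 = 43.68 mol.
Outlet amounts (n = n₀ + ν ξ):
  A: 255 − 1(43.68) = 211.3
  D: 652 − 3(43.68) = 520.9
  B: 0 + 2(43.68) = 87.37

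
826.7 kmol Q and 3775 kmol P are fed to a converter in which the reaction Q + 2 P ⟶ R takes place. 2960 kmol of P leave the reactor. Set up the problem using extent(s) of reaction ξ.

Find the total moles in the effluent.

For P: n = n₀ − 2ξ → 2960 = 3775 − 2ξ, giving ξ = 407.5 kmol.
Outlet amounts (n = n₀ + ν ξ):
  Q: 826.7 − 1(407.5) = 419.2
  P: 3775 − 2(407.5) = 2960
  R: 0 + 1(407.5) = 407.5
Total out = 419.2 + 2960 + 407.5 = 3787 kmol.

3790 kmol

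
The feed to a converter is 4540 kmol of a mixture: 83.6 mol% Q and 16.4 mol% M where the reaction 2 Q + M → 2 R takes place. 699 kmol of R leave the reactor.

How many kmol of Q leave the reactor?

For R: n = n₀ + 2ξ → 699 = 0 + 2ξ, giving ξ = 349.5 kmol.
Outlet amounts (n = n₀ + ν ξ):
  Q: 3795 − 2(349.5) = 3096
  M: 744.6 − 1(349.5) = 395.1
  R: 0 + 2(349.5) = 699

3100 kmol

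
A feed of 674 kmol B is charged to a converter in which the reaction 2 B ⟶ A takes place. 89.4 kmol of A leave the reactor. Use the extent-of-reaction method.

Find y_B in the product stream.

0.847

For A: n = n₀ + 1ξ → 89.4 = 0 + 1ξ, giving ξ = 89.4 kmol.
Outlet amounts (n = n₀ + ν ξ):
  B: 674 − 2(89.4) = 495.2
  A: 0 + 1(89.4) = 89.4
Total out = 584.6 kmol; y_B = 495.2 / 584.6 = 0.8471.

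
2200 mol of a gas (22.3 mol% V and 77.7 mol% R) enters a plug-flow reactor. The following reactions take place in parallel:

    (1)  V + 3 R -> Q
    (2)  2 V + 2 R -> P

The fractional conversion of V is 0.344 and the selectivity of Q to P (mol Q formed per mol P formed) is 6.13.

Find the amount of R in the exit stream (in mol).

1290 mol

Conversion of V: V consumed = 0.344 × 490.6 = 168.8 mol = 1ξ₁ + 2ξ₂.
Selectivity: 1ξ₁ / (1ξ₂) = 6.13 → ξ₁ = 6.13 ξ₂.
Substitute: (1·6.13 + 2) ξ₂ = 168.8 → ξ₂ = 20.76 mol, ξ₁ = 127.2 mol.
Outlet amounts (n = n₀ + Σ ν·ξ):
  V: 490.6 − 1(127.2) − 2(20.76) = 321.8
  R: 1709 − 3(127.2) − 2(20.76) = 1286
  Q: 0 + 1(127.2) = 127.2
  P: 0 + 1(20.76) = 20.76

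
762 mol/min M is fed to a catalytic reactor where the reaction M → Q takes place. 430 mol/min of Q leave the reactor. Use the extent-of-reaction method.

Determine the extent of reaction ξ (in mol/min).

ξ = 430 mol/min

For Q: n = n₀ + 1ξ → 430 = 0 + 1ξ, giving ξ = 430 mol/min.
Outlet amounts (n = n₀ + ν ξ):
  M: 762 − 1(430) = 332
  Q: 0 + 1(430) = 430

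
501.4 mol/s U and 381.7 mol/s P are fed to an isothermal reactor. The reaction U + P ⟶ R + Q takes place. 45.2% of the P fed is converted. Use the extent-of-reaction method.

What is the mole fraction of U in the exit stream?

0.372

P reacted = 0.452 × 381.7 = 172.5 mol/s; ν_P = −1, so ξ = 172.5/1 = 172.5 mol/s.
Outlet amounts (n = n₀ + ν ξ):
  U: 501.4 − 1(172.5) = 328.9
  P: 381.7 − 1(172.5) = 209.2
  R: 0 + 1(172.5) = 172.5
  Q: 0 + 1(172.5) = 172.5
Total out = 883.1 mol/s; y_U = 328.9 / 883.1 = 0.3724.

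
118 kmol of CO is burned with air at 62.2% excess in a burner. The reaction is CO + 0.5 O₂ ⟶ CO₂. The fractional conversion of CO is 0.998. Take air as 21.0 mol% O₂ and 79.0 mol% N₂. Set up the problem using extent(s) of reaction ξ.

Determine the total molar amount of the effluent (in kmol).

Stoichiometric O₂ = 0.5 × 118 = 59 kmol; O₂ fed = 59 × 1.622 = 95.7 kmol.
N₂ fed = 95.7 × 79/21 = 360 kmol.
Fuel reacted = 0.998 × 118 → ξ = 117.8 kmol.
Outlet (n = n₀ + ν ξ):
  CO: 118 − 1(117.8) = 0.236
  O₂: 95.7 − 0.5(117.8) = 36.82
  N₂: 360 (inert)
  CO₂: 0 + 1(117.8) = 117.8
Total out = 0.236 + 36.82 + 360 + 117.8 = 514.8 kmol.

515 kmol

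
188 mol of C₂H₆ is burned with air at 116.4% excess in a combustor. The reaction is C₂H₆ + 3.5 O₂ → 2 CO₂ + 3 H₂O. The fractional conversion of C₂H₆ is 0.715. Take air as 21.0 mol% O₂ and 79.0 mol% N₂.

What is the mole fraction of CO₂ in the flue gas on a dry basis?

Stoichiometric O₂ = 3.5 × 188 = 658 mol; O₂ fed = 658 × 2.164 = 1424 mol.
N₂ fed = 1424 × 79/21 = 5357 mol.
Fuel reacted = 0.715 × 188 → ξ = 134.4 mol.
Outlet (n = n₀ + ν ξ):
  C₂H₆: 188 − 1(134.4) = 53.58
  O₂: 1424 − 3.5(134.4) = 953.4
  N₂: 5357 (inert)
  CO₂: 0 + 2(134.4) = 268.8
  H₂O: 0 + 3(134.4) = 403.3
Dry total = 6632 mol; y_CO₂ (dry) = 268.8 / 6632 = 0.04053.

0.0405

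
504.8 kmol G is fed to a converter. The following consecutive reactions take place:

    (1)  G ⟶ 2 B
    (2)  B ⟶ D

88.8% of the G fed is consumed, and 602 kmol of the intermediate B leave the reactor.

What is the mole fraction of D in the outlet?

Conversion of G: G consumed = 1ξ₁ = 0.888 × 504.8 → ξ₁ = 448.3 kmol.
B balance: n_B = 0 + 2ξ₁ − 1ξ₂ = 602 → ξ₂ = (2·448.3 − 602)/1 = 294.5 kmol.
Outlet amounts (n = n₀ + Σ ν·ξ):
  G: 504.8 − 1(448.3) = 56.54
  B: 0 + 2(448.3) − 1(294.5) = 602
  D: 0 + 1(294.5) = 294.5
Total out = 953.1 kmol; y_D = 294.5 / 953.1 = 0.309.

0.309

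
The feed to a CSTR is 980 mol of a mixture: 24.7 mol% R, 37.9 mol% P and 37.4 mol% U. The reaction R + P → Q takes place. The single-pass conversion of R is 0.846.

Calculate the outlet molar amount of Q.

R reacted = 0.846 × 242.1 = 204.8 mol; ν_R = −1, so ξ = 204.8/1 = 204.8 mol.
Outlet amounts (n = n₀ + ν ξ):
  R: 242.1 − 1(204.8) = 37.28
  P: 371.4 − 1(204.8) = 166.6
  Q: 0 + 1(204.8) = 204.8
  U: 366.5 (inert)

205 mol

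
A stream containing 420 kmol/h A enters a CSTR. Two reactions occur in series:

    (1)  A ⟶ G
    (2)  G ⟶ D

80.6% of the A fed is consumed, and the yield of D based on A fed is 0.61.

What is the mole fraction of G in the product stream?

Conversion of A: A consumed = 1ξ₁ = 0.806 × 420 → ξ₁ = 338.5 kmol/h.
Yield of D: 1ξ₂ / 420 = 0.61 → ξ₂ = 256.2 kmol/h.
Outlet amounts (n = n₀ + Σ ν·ξ):
  A: 420 − 1(338.5) = 81.48
  G: 0 + 1(338.5) − 1(256.2) = 82.32
  D: 0 + 1(256.2) = 256.2
Total out = 420 kmol/h; y_G = 82.32 / 420 = 0.196.

0.196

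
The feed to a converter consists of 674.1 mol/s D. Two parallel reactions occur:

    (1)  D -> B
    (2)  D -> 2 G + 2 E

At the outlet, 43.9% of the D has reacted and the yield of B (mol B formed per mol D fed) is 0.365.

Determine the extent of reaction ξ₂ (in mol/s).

Yield of B: 1ξ₁ / 674.1 = 0.365 → ξ₁ = 246 mol/s.
Conversion of D: 1ξ₁ + 1ξ₂ = 0.439 × 674.1 = 295.9 → ξ₂ = 49.88 mol/s.
Outlet amounts (n = n₀ + Σ ν·ξ):
  D: 674.1 − 1(246) − 1(49.88) = 378.2
  B: 0 + 1(246) = 246
  G: 0 + 2(49.88) = 99.77
  E: 0 + 2(49.88) = 99.77

ξ₂ = 49.9 mol/s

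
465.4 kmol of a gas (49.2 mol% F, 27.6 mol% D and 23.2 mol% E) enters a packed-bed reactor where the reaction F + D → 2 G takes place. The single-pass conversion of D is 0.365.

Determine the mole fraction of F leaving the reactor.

D reacted = 0.365 × 128.5 = 46.88 kmol; ν_D = −1, so ξ = 46.88/1 = 46.88 kmol.
Outlet amounts (n = n₀ + ν ξ):
  F: 229 − 1(46.88) = 182.1
  D: 128.5 − 1(46.88) = 81.57
  G: 0 + 2(46.88) = 93.77
  E: 108 (inert)
Total out = 465.4 kmol; y_F = 182.1 / 465.4 = 0.3913.

0.391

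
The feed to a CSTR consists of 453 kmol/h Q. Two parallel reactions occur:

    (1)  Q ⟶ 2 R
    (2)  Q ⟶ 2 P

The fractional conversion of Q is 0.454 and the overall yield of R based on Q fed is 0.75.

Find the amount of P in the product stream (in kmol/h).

71.6 kmol/h

Yield of R: 2ξ₁ / 453 = 0.75 → ξ₁ = 169.9 kmol/h.
Conversion of Q: 1ξ₁ + 1ξ₂ = 0.454 × 453 = 205.7 → ξ₂ = 35.79 kmol/h.
Outlet amounts (n = n₀ + Σ ν·ξ):
  Q: 453 − 1(169.9) − 1(35.79) = 247.3
  R: 0 + 2(169.9) = 339.8
  P: 0 + 2(35.79) = 71.57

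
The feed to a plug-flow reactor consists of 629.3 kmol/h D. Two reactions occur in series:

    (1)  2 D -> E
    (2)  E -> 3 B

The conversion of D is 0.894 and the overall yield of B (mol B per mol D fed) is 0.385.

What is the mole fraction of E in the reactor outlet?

Conversion of D: D consumed = 2ξ₁ = 0.894 × 629.3 → ξ₁ = 281.3 kmol/h.
Yield of B: 3ξ₂ / 629.3 = 0.385 → ξ₂ = 80.76 kmol/h.
Outlet amounts (n = n₀ + Σ ν·ξ):
  D: 629.3 − 2(281.3) = 66.71
  E: 0 + 1(281.3) − 1(80.76) = 200.5
  B: 0 + 3(80.76) = 242.3
Total out = 509.5 kmol/h; y_E = 200.5 / 509.5 = 0.3936.

0.394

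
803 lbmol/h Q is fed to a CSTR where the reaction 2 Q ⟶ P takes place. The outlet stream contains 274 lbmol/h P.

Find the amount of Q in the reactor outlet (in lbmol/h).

255 lbmol/h

For P: n = n₀ + 1ξ → 274 = 0 + 1ξ, giving ξ = 274 lbmol/h.
Outlet amounts (n = n₀ + ν ξ):
  Q: 803 − 2(274) = 255
  P: 0 + 1(274) = 274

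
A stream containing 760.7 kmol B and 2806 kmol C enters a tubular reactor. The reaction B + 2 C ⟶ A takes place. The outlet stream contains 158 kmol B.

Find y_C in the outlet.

0.678

For B: n = n₀ − 1ξ → 158 = 760.7 − 1ξ, giving ξ = 602.7 kmol.
Outlet amounts (n = n₀ + ν ξ):
  B: 760.7 − 1(602.7) = 158
  C: 2806 − 2(602.7) = 1601
  A: 0 + 1(602.7) = 602.7
Total out = 2361 kmol; y_C = 1601 / 2361 = 0.6778.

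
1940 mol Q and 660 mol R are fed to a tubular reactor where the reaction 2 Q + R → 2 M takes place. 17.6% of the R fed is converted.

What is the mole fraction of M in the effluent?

0.0935

R reacted = 0.176 × 660 = 116.2 mol; ν_R = −1, so ξ = 116.2/1 = 116.2 mol.
Outlet amounts (n = n₀ + ν ξ):
  Q: 1940 − 2(116.2) = 1708
  R: 660 − 1(116.2) = 543.8
  M: 0 + 2(116.2) = 232.3
Total out = 2484 mol; y_M = 232.3 / 2484 = 0.09353.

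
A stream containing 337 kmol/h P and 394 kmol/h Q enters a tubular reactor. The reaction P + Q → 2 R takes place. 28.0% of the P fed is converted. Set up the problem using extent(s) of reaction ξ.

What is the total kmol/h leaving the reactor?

731 kmol/h

P reacted = 0.28 × 337 = 94.36 kmol/h; ν_P = −1, so ξ = 94.36/1 = 94.36 kmol/h.
Outlet amounts (n = n₀ + ν ξ):
  P: 337 − 1(94.36) = 242.6
  Q: 394 − 1(94.36) = 299.6
  R: 0 + 2(94.36) = 188.7
Total out = 242.6 + 299.6 + 188.7 = 731 kmol/h.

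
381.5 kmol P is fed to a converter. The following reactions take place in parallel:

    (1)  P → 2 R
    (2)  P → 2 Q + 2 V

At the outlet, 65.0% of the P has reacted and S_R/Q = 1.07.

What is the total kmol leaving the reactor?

869 kmol

Conversion of P: P consumed = 0.65 × 381.5 = 248 kmol = 1ξ₁ + 1ξ₂.
Selectivity: 2ξ₁ / (2ξ₂) = 1.07 → ξ₁ = 1.07 ξ₂.
Substitute: (1·1.07 + 1) ξ₂ = 248 → ξ₂ = 119.8 kmol, ξ₁ = 128.2 kmol.
Outlet amounts (n = n₀ + Σ ν·ξ):
  P: 381.5 − 1(128.2) − 1(119.8) = 133.5
  R: 0 + 2(128.2) = 256.4
  Q: 0 + 2(119.8) = 239.6
  V: 0 + 2(119.8) = 239.6
Total out = 133.5 + 256.4 + 239.6 + 239.6 = 869.1 kmol.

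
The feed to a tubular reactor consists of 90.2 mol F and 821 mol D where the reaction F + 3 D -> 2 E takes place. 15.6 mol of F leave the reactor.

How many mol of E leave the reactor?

149 mol

For F: n = n₀ − 1ξ → 15.6 = 90.2 − 1ξ, giving ξ = 74.6 mol.
Outlet amounts (n = n₀ + ν ξ):
  F: 90.2 − 1(74.6) = 15.6
  D: 821 − 3(74.6) = 597.2
  E: 0 + 2(74.6) = 149.2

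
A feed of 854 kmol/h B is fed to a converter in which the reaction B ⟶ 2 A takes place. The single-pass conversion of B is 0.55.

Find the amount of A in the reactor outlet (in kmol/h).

939 kmol/h

B reacted = 0.55 × 854 = 469.7 kmol/h; ν_B = −1, so ξ = 469.7/1 = 469.7 kmol/h.
Outlet amounts (n = n₀ + ν ξ):
  B: 854 − 1(469.7) = 384.3
  A: 0 + 2(469.7) = 939.4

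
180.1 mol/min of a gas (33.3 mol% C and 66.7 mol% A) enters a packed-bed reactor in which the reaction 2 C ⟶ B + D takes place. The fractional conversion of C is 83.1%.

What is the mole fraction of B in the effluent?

0.138

C reacted = 0.831 × 59.97 = 49.84 mol/min; ν_C = −2, so ξ = 49.84/2 = 24.92 mol/min.
Outlet amounts (n = n₀ + ν ξ):
  C: 59.97 − 2(24.92) = 10.14
  B: 0 + 1(24.92) = 24.92
  D: 0 + 1(24.92) = 24.92
  A: 120.1 (inert)
Total out = 180.1 mol/min; y_B = 24.92 / 180.1 = 0.1384.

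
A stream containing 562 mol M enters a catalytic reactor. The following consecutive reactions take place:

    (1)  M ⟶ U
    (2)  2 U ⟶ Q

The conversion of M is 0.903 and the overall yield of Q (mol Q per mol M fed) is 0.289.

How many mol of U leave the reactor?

183 mol

Conversion of M: M consumed = 1ξ₁ = 0.903 × 562 → ξ₁ = 507.5 mol.
Yield of Q: 1ξ₂ / 562 = 0.289 → ξ₂ = 162.4 mol.
Outlet amounts (n = n₀ + Σ ν·ξ):
  M: 562 − 1(507.5) = 54.51
  U: 0 + 1(507.5) − 2(162.4) = 182.7
  Q: 0 + 1(162.4) = 162.4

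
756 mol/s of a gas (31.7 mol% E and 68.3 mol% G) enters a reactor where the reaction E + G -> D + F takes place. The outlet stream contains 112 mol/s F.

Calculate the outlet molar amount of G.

404 mol/s

For F: n = n₀ + 1ξ → 112 = 0 + 1ξ, giving ξ = 112 mol/s.
Outlet amounts (n = n₀ + ν ξ):
  E: 239.7 − 1(112) = 127.7
  G: 516.3 − 1(112) = 404.3
  D: 0 + 1(112) = 112
  F: 0 + 1(112) = 112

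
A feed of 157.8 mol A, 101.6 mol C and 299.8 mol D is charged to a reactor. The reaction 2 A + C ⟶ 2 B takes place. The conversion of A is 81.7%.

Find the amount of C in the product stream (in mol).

37.1 mol

A reacted = 0.817 × 157.8 = 128.9 mol; ν_A = −2, so ξ = 128.9/2 = 64.46 mol.
Outlet amounts (n = n₀ + ν ξ):
  A: 157.8 − 2(64.46) = 28.88
  C: 101.6 − 1(64.46) = 37.14
  B: 0 + 2(64.46) = 128.9
  D: 299.8 (inert)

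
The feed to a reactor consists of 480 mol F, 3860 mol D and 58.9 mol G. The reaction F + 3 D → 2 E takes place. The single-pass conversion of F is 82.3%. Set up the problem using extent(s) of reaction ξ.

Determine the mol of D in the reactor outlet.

2670 mol

F reacted = 0.823 × 480 = 395 mol; ν_F = −1, so ξ = 395/1 = 395 mol.
Outlet amounts (n = n₀ + ν ξ):
  F: 480 − 1(395) = 84.96
  D: 3860 − 3(395) = 2675
  E: 0 + 2(395) = 790.1
  G: 58.9 (inert)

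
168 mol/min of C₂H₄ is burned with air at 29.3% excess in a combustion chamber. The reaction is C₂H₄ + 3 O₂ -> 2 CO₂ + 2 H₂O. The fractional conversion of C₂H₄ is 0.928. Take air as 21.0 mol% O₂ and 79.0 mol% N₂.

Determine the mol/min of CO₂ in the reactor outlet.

Stoichiometric O₂ = 3 × 168 = 504 mol/min; O₂ fed = 504 × 1.293 = 651.7 mol/min.
N₂ fed = 651.7 × 79/21 = 2452 mol/min.
Fuel reacted = 0.928 × 168 → ξ = 155.9 mol/min.
Outlet (n = n₀ + ν ξ):
  C₂H₄: 168 − 1(155.9) = 12.1
  O₂: 651.7 − 3(155.9) = 184
  N₂: 2452 (inert)
  CO₂: 0 + 2(155.9) = 311.8
  H₂O: 0 + 2(155.9) = 311.8

312 mol/min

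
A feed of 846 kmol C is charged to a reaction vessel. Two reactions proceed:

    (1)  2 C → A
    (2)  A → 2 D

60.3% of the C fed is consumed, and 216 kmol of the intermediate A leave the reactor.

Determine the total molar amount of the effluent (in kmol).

Conversion of C: C consumed = 2ξ₁ = 0.603 × 846 → ξ₁ = 255.1 kmol.
A balance: n_A = 0 + 1ξ₁ − 1ξ₂ = 216 → ξ₂ = (1·255.1 − 216)/1 = 39.07 kmol.
Outlet amounts (n = n₀ + Σ ν·ξ):
  C: 846 − 2(255.1) = 335.9
  A: 0 + 1(255.1) − 1(39.07) = 216
  D: 0 + 2(39.07) = 78.14
Total out = 335.9 + 216 + 78.14 = 630 kmol.

630 kmol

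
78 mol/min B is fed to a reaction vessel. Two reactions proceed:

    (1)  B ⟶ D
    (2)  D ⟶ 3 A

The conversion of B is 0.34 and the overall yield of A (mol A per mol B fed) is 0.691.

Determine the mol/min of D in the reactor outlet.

Conversion of B: B consumed = 1ξ₁ = 0.34 × 78 → ξ₁ = 26.52 mol/min.
Yield of A: 3ξ₂ / 78 = 0.691 → ξ₂ = 17.97 mol/min.
Outlet amounts (n = n₀ + Σ ν·ξ):
  B: 78 − 1(26.52) = 51.48
  D: 0 + 1(26.52) − 1(17.97) = 8.554
  A: 0 + 3(17.97) = 53.9

8.55 mol/min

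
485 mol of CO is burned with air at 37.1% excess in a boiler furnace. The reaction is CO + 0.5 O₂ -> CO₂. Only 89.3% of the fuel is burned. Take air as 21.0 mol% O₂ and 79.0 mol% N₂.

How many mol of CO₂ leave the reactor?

433 mol

Stoichiometric O₂ = 0.5 × 485 = 242.5 mol; O₂ fed = 242.5 × 1.371 = 332.5 mol.
N₂ fed = 332.5 × 79/21 = 1251 mol.
Fuel reacted = 0.893 × 485 → ξ = 433.1 mol.
Outlet (n = n₀ + ν ξ):
  CO: 485 − 1(433.1) = 51.89
  O₂: 332.5 − 0.5(433.1) = 115.9
  N₂: 1251 (inert)
  CO₂: 0 + 1(433.1) = 433.1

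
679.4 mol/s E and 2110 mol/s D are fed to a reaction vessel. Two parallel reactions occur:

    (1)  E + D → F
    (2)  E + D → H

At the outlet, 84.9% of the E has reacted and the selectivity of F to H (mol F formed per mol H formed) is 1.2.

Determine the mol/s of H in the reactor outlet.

262 mol/s

Conversion of E: E consumed = 0.849 × 679.4 = 576.8 mol/s = 1ξ₁ + 1ξ₂.
Selectivity: 1ξ₁ / (1ξ₂) = 1.2 → ξ₁ = 1.2 ξ₂.
Substitute: (1·1.2 + 1) ξ₂ = 576.8 → ξ₂ = 262.2 mol/s, ξ₁ = 314.6 mol/s.
Outlet amounts (n = n₀ + Σ ν·ξ):
  E: 679.4 − 1(314.6) − 1(262.2) = 102.6
  D: 2110 − 1(314.6) − 1(262.2) = 1533
  F: 0 + 1(314.6) = 314.6
  H: 0 + 1(262.2) = 262.2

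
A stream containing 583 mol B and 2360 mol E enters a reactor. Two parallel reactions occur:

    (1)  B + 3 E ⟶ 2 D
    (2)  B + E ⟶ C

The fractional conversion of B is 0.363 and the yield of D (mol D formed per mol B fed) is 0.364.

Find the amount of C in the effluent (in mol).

Yield of D: 2ξ₁ / 583 = 0.364 → ξ₁ = 106.1 mol.
Conversion of B: 1ξ₁ + 1ξ₂ = 0.363 × 583 = 211.6 → ξ₂ = 105.5 mol.
Outlet amounts (n = n₀ + Σ ν·ξ):
  B: 583 − 1(106.1) − 1(105.5) = 371.4
  E: 2360 − 3(106.1) − 1(105.5) = 1936
  D: 0 + 2(106.1) = 212.2
  C: 0 + 1(105.5) = 105.5

106 mol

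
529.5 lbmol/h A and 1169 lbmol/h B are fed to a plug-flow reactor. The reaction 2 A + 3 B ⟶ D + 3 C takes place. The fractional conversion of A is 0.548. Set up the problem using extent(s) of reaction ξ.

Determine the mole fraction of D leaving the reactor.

A reacted = 0.548 × 529.5 = 290.2 lbmol/h; ν_A = −2, so ξ = 290.2/2 = 145.1 lbmol/h.
Outlet amounts (n = n₀ + ν ξ):
  A: 529.5 − 2(145.1) = 239.3
  B: 1169 − 3(145.1) = 733.8
  D: 0 + 1(145.1) = 145.1
  C: 0 + 3(145.1) = 435.2
Total out = 1553 lbmol/h; y_D = 145.1 / 1553 = 0.0934.

0.0934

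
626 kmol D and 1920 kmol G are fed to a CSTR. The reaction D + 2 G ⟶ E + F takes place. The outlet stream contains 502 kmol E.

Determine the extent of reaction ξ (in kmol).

For E: n = n₀ + 1ξ → 502 = 0 + 1ξ, giving ξ = 502 kmol.
Outlet amounts (n = n₀ + ν ξ):
  D: 626 − 1(502) = 124
  G: 1920 − 2(502) = 916
  E: 0 + 1(502) = 502
  F: 0 + 1(502) = 502

ξ = 502 kmol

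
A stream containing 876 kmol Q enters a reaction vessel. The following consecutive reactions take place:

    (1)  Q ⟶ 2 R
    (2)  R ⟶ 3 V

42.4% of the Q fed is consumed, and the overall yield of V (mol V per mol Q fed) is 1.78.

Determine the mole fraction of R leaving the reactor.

Conversion of Q: Q consumed = 1ξ₁ = 0.424 × 876 → ξ₁ = 371.4 kmol.
Yield of V: 3ξ₂ / 876 = 1.78 → ξ₂ = 519.8 kmol.
Outlet amounts (n = n₀ + Σ ν·ξ):
  Q: 876 − 1(371.4) = 504.6
  R: 0 + 2(371.4) − 1(519.8) = 223.1
  V: 0 + 3(519.8) = 1559
Total out = 2287 kmol; y_R = 223.1 / 2287 = 0.09755.

0.0975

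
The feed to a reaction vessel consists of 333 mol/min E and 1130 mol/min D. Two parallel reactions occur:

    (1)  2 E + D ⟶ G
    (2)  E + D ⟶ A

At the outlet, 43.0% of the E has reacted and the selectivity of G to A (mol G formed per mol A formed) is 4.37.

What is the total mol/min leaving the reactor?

1320 mol/min

Conversion of E: E consumed = 0.43 × 333 = 143.2 mol/min = 2ξ₁ + 1ξ₂.
Selectivity: 1ξ₁ / (1ξ₂) = 4.37 → ξ₁ = 4.37 ξ₂.
Substitute: (2·4.37 + 1) ξ₂ = 143.2 → ξ₂ = 14.7 mol/min, ξ₁ = 64.24 mol/min.
Outlet amounts (n = n₀ + Σ ν·ξ):
  E: 333 − 2(64.24) − 1(14.7) = 189.8
  D: 1130 − 1(64.24) − 1(14.7) = 1051
  G: 0 + 1(64.24) = 64.24
  A: 0 + 1(14.7) = 14.7
Total out = 189.8 + 1051 + 64.24 + 14.7 = 1320 mol/min.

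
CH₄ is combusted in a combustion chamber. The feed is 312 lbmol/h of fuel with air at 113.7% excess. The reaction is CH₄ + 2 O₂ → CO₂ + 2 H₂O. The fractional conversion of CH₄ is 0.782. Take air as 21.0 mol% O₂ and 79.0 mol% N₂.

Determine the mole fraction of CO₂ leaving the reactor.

Stoichiometric O₂ = 2 × 312 = 624 lbmol/h; O₂ fed = 624 × 2.137 = 1333 lbmol/h.
N₂ fed = 1333 × 79/21 = 5016 lbmol/h.
Fuel reacted = 0.782 × 312 → ξ = 244 lbmol/h.
Outlet (n = n₀ + ν ξ):
  CH₄: 312 − 1(244) = 68.02
  O₂: 1333 − 2(244) = 845.5
  N₂: 5016 (inert)
  CO₂: 0 + 1(244) = 244
  H₂O: 0 + 2(244) = 488
Total out = 6662 lbmol/h; y_CO₂ = 244 / 6662 = 0.03662.

0.0366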